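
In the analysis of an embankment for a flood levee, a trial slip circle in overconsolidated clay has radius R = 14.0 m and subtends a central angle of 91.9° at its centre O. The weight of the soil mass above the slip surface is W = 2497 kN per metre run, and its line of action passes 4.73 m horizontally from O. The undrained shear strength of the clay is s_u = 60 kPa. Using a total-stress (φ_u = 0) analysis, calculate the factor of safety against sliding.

FS = 1.60

Taking moments about the centre O, the resisting moment is provided by the undrained shear strength acting along the arc:
Arc length L_a = R·θ = 14.0·(91.9°·π/180) = 14.0·1.6040 = 22.46 m
M_R = s_u·L_a·R = 60·22.46·14.0 = 18862.5 kN·m/m
M_D = W·d = 2497·4.73 = 11810.8 kN·m/m
FS = M_R / M_D = 18862.5 / 11810.8 = 1.597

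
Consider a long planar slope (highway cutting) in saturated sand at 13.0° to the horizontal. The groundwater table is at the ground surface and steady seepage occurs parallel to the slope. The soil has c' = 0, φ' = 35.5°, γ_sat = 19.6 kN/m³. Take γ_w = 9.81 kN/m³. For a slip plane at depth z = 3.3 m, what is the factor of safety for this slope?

With seepage parallel to the slope and the water table at the surface, the effective normal stress on the slip plane uses the buoyant unit weight γ' = γ_sat − γ_w while the driving shear stress uses γ_sat:
FS = [c' + γ' z cos²β tanφ'] / [γ_sat z sinβ cosβ]
(For c' = 0 this reduces to FS = (γ'/γ_sat)·tanφ'/tanβ.)
γ' = 19.6 − 9.81 = 9.79 kN/m³
Numerator = 0.0 + 9.79·3.3·cos²13.0°·tan35.5° = 0.0 + 9.79·3.3·0.9494·0.7133 = 21.878 kPa
Denominator = 19.6·3.3·sin13.0°·cos13.0° = 19.6·3.3·0.2250·0.9744 = 14.177 kPa
FS = 21.878 / 14.177 = 1.543

FS = 1.54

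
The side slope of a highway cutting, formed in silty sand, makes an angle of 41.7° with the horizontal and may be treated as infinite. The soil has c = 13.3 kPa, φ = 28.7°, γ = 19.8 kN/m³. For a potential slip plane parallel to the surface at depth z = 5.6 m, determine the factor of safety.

For an infinite slope with a slip plane parallel to the surface (no pore pressure): FS = [c + γz cos²β tanφ] / [γz sinβ cosβ].
γz = 19.8·5.6 = 110.88 kN/m²
Numerator = 13.3 + 110.88·cos²41.7°·tan28.7° = 13.3 + 110.88·0.5575·0.5475 = 47.141 kPa
Denominator = 110.88·sin41.7°·cos41.7° = 110.88·0.6652·0.7466 = 55.073 kPa
FS = 47.141 / 55.073 = 0.856

FS = 0.86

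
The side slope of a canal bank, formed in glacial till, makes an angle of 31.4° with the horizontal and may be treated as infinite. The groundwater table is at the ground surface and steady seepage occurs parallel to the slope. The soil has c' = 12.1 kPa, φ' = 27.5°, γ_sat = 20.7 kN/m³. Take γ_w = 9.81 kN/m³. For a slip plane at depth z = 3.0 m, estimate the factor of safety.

With seepage parallel to the slope and the water table at the surface, the effective normal stress on the slip plane uses the buoyant unit weight γ' = γ_sat − γ_w while the driving shear stress uses γ_sat:
FS = [c' + γ' z cos²β tanφ'] / [γ_sat z sinβ cosβ]
γ' = 20.7 − 9.81 = 10.89 kN/m³
Numerator = 12.1 + 10.89·3.0·cos²31.4°·tan27.5° = 12.1 + 10.89·3.0·0.7285·0.5206 = 24.490 kPa
Denominator = 20.7·3.0·sin31.4°·cos31.4° = 20.7·3.0·0.5210·0.8536 = 27.616 kPa
FS = 24.490 / 27.616 = 0.887

FS = 0.89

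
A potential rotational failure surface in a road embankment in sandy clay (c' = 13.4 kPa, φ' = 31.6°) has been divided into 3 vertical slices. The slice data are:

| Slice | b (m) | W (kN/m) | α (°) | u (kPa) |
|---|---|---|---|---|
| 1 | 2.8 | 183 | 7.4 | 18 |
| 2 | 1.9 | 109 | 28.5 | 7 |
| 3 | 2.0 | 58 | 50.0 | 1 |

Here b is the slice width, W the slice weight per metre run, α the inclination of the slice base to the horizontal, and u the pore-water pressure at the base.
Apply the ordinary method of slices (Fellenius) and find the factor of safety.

FS = 2.16

Ordinary method of slices: FS = Σ[c'·Δl_i + (W_i cosα_i − u_i·Δl_i)·tanφ'] / Σ W_i sinα_i, with Δl_i = b_i / cosα_i.
Slice 1: Δl = 2.8/cos7.4° = 2.824 m; N'_1 = 183·cos7.4° − 18·2.824 = 130.7; c'Δl = 37.84; W sinα = 23.6
Slice 2: Δl = 1.9/cos28.5° = 2.162 m; N'_2 = 109·cos28.5° − 7·2.162 = 80.7; c'Δl = 28.97; W sinα = 52.0
Slice 3: Δl = 2.0/cos50.0° = 3.111 m; N'_3 = 58·cos50.0° − 1·3.111 = 34.2; c'Δl = 41.69; W sinα = 44.4
Σc'Δl = 108.5 kN/m; ΣN' = 245.5 kN/m; ΣW sinα = 120.0 kN/m
Resisting = 108.5 + 245.5·tan31.6° = 108.5 + 151.0 = 259.5 kN/m
FS = 259.5 / 120.0 = 2.162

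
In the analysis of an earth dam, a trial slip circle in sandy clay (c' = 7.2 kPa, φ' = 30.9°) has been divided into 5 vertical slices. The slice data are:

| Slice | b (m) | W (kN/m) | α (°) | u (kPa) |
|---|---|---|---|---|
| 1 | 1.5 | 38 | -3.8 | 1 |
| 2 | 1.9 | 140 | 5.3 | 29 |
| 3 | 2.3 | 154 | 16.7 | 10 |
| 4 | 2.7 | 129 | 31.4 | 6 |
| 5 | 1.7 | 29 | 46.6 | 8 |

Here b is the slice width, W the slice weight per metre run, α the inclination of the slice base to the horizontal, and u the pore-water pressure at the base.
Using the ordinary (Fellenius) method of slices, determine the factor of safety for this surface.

Ordinary method of slices: FS = Σ[c'·Δl_i + (W_i cosα_i − u_i·Δl_i)·tanφ'] / Σ W_i sinα_i, with Δl_i = b_i / cosα_i.
Slice 1: Δl = 1.5/cos(-3.8°) = 1.503 m; N'_1 = 38·cos(-3.8°) − 1·1.503 = 36.4; c'Δl = 10.82; W sinα = -2.5
Slice 2: Δl = 1.9/cos5.3° = 1.908 m; N'_2 = 140·cos5.3° − 29·1.908 = 84.1; c'Δl = 13.74; W sinα = 12.9
Slice 3: Δl = 2.3/cos16.7° = 2.401 m; N'_3 = 154·cos16.7° − 10·2.401 = 123.5; c'Δl = 17.29; W sinα = 44.3
Slice 4: Δl = 2.7/cos31.4° = 3.163 m; N'_4 = 129·cos31.4° − 6·3.163 = 91.1; c'Δl = 22.78; W sinα = 67.2
Slice 5: Δl = 1.7/cos46.6° = 2.474 m; N'_5 = 29·cos46.6° − 8·2.474 = 0.1; c'Δl = 17.81; W sinα = 21.1
Σc'Δl = 82.4 kN/m; ΣN' = 335.2 kN/m; ΣW sinα = 142.9 kN/m
Resisting = 82.4 + 335.2·tan30.9° = 82.4 + 200.6 = 283.1 kN/m
FS = 283.1 / 142.9 = 1.980

FS = 1.98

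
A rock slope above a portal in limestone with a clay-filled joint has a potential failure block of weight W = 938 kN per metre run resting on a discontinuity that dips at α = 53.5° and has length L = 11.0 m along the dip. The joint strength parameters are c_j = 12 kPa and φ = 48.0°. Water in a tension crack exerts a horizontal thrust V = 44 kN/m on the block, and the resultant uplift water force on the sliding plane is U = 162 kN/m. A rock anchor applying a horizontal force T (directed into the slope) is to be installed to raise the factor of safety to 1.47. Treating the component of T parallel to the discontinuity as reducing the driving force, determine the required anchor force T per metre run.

Resolving forces along and normal to the sliding plane, with the horizontal anchor force T adding T·sinα to the effective normal force and T·cosα acting up the plane against the driving force:
FS = [c_jL + (W cosα − U − V sinα + T sinα) tanφ] / [W sinα + V cosα − T cosα]
Without the anchor: N' = 360.6 kN/m, driving T_d = 780.2 kN/m, resisting R = 12·11.0 + 360.6·tan48.0° = 532.5 kN/m, FS = 0.68.
Setting FS = 1.47 and solving for T:
1.47·(780.2 − T cos53.5°) = 532.5 + T sin53.5°·tan48.0°
T·(sin53.5°·tan48.0° + 1.47·cos53.5°) = 1.47·780.2 − 532.5
T·(0.8039·1.1106 + 1.47·0.5948) = 1146.9 − 532.5 = 614.4
T·1.7672 = 614.4
T = 347.7 kN/m

T = 348 kN/m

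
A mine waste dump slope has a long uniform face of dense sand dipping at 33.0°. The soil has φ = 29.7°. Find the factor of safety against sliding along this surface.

FS = 0.88

For a dry cohesionless infinite slope the factor of safety is FS = tanφ / tanβ.
FS = tan29.7° / tan33.0° = 0.5704 / 0.6494 = 0.878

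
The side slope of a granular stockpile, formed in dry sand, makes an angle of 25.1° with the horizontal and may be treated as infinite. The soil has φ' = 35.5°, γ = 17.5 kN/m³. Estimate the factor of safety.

FS = 1.52

For a dry cohesionless infinite slope the factor of safety is FS = tanφ' / tanβ.
FS = tan35.5° / tan25.1° = 0.7133 / 0.4684 = 1.523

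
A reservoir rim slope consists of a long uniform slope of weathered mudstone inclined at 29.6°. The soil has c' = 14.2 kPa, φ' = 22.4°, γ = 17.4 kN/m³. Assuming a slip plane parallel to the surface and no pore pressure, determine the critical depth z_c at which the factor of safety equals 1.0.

z_c = 6.92 m

Setting FS = 1.00 in FS = [c' + γz cos²β tanφ'] / [γz sinβ cosβ] and solving for z:
z = c' / [γ cosβ (FS·sinβ − cosβ·tanφ')]
  = 14.2 / [17.4·cos29.6°·(1.00·sin29.6° − cos29.6°·tan22.4°)]
  = 14.2 / [17.4·0.8695·(1.00·0.4939 − 0.8695·0.4122)]
  = 14.2 / 2.0509 = 6.924 m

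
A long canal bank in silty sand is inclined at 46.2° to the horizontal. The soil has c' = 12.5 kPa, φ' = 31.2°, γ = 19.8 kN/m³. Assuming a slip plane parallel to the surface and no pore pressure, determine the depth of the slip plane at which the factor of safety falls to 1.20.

z = 2.04 m

Setting FS = 1.20 in FS = [c' + γz cos²β tanφ'] / [γz sinβ cosβ] and solving for z:
z = c' / [γ cosβ (FS·sinβ − cosβ·tanφ')]
  = 12.5 / [19.8·cos46.2°·(1.20·sin46.2° − cos46.2°·tan31.2°)]
  = 12.5 / [19.8·0.6921·(1.20·0.7218 − 0.6921·0.6056)]
  = 12.5 / 6.1250 = 2.041 m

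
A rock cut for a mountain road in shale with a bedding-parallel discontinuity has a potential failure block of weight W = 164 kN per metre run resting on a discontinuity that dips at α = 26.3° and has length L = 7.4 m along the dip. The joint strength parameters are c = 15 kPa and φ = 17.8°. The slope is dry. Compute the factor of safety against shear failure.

FS = 2.18

Resolving the block weight along and normal to the plane and applying the Mohr–Coulomb strength on the joint:
N' = W cosα = 164·cos26.3° = 147.0 kN/m
Driving force T = W sinα = 164·sin26.3° = 72.7 kN/m
Resisting force R = c·L + N'·tanφ = 15·7.4 + 147.0·tan17.8° = 111.0 + 47.2 = 158.2 kN/m
FS = R / T = 158.2 / 72.7 = 2.177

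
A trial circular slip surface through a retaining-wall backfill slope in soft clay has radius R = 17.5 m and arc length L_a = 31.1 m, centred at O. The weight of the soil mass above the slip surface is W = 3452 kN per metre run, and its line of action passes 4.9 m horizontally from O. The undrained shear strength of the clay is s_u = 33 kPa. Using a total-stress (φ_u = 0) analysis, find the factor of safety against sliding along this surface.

Taking moments about the centre O, the resisting moment is provided by the undrained shear strength acting along the arc:
M_R = s_u·L_a·R = 33·31.10·17.5 = 17960.2 kN·m/m
M_D = W·d = 3452·4.9 = 16914.8 kN·m/m
FS = M_R / M_D = 17960.2 / 16914.8 = 1.062

FS = 1.06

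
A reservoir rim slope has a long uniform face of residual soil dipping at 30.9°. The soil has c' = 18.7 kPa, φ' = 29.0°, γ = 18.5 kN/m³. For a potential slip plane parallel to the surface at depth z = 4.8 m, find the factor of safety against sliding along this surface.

FS = 1.40

For an infinite slope with a slip plane parallel to the surface (no pore pressure): FS = [c' + γz cos²β tanφ'] / [γz sinβ cosβ].
γz = 18.5·4.8 = 88.80 kN/m²
Numerator = 18.7 + 88.80·cos²30.9°·tan29.0° = 18.7 + 88.80·0.7363·0.5543 = 54.941 kPa
Denominator = 88.80·sin30.9°·cos30.9° = 88.80·0.5135·0.8581 = 39.130 kPa
FS = 54.941 / 39.130 = 1.404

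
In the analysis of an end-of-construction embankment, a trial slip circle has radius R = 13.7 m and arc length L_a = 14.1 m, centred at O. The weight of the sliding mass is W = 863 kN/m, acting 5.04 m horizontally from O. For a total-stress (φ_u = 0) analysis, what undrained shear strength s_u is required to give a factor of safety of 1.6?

s_u = 36.0 kPa

FS = s_u·L_a·R / (W·d), so s_u = FS·W·d / (L_a·R).
s_u = 1.6·863·5.04 / (14.10·13.7) = 6959.2 / 193.17 = 36.03 kPa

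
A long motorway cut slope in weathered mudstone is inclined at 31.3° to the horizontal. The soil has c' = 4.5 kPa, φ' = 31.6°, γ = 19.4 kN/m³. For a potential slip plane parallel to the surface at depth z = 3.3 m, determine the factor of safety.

For an infinite slope with a slip plane parallel to the surface (no pore pressure): FS = [c' + γz cos²β tanφ'] / [γz sinβ cosβ].
γz = 19.4·3.3 = 64.02 kN/m²
Numerator = 4.5 + 64.02·cos²31.3°·tan31.6° = 4.5 + 64.02·0.7301·0.6152 = 33.255 kPa
Denominator = 64.02·sin31.3°·cos31.3° = 64.02·0.5195·0.8545 = 28.419 kPa
FS = 33.255 / 28.419 = 1.170

FS = 1.17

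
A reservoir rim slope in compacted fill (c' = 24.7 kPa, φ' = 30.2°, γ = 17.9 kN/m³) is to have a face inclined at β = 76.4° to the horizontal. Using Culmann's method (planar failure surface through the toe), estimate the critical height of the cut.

H_c = 15.06 m

Culmann's analysis gives the critical failure plane at α_cr = (β + φ')/2 = (76.4 + 30.2)/2 = 53.3°, and the critical height
H_c = (4c'/γ) · sinβ cosφ' / [1 − cos(β − φ')]
    = (4·24.7/17.9) · sin76.4°·cos30.2° / [1 − cos(46.2°)]
    = 5.520 · 0.9720·0.8643 / [1 − 0.6921]
    = 5.520 · 0.8400 / 0.3079
    = 15.06 m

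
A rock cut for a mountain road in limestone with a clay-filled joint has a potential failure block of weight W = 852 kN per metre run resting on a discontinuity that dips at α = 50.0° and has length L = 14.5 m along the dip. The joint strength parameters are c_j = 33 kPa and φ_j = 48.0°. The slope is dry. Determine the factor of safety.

Resolving the block weight along and normal to the plane and applying the Mohr–Coulomb strength on the joint:
N' = W cosα = 852·cos50.0° = 547.7 kN/m
Driving force T = W sinα = 852·sin50.0° = 652.7 kN/m
Resisting force R = c_j·L + N'·tanφ_j = 33·14.5 + 547.7·tan48.0° = 478.5 + 608.2 = 1086.7 kN/m
FS = R / T = 1086.7 / 652.7 = 1.665

FS = 1.67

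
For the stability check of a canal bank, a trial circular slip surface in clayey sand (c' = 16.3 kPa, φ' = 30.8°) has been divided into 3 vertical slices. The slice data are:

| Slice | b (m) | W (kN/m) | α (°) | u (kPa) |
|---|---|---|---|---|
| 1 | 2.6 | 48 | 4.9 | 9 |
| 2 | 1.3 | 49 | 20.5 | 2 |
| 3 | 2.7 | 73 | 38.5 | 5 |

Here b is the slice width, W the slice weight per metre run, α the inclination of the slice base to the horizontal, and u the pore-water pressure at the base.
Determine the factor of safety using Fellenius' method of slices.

FS = 2.78

Ordinary method of slices: FS = Σ[c'·Δl_i + (W_i cosα_i − u_i·Δl_i)·tanφ'] / Σ W_i sinα_i, with Δl_i = b_i / cosα_i.
Slice 1: Δl = 2.6/cos4.9° = 2.610 m; N'_1 = 48·cos4.9° − 9·2.610 = 24.3; c'Δl = 42.54; W sinα = 4.1
Slice 2: Δl = 1.3/cos20.5° = 1.388 m; N'_2 = 49·cos20.5° − 2·1.388 = 43.1; c'Δl = 22.62; W sinα = 17.2
Slice 3: Δl = 2.7/cos38.5° = 3.450 m; N'_3 = 73·cos38.5° − 5·3.450 = 39.9; c'Δl = 56.24; W sinα = 45.4
Σc'Δl = 121.4 kN/m; ΣN' = 107.3 kN/m; ΣW sinα = 66.7 kN/m
Resisting = 121.4 + 107.3·tan30.8° = 121.4 + 64.0 = 185.4 kN/m
FS = 185.4 / 66.7 = 2.779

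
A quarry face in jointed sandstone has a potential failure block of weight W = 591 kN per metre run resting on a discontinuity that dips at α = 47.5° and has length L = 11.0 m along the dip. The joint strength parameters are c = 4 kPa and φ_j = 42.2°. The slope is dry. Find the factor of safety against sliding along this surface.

FS = 0.93

Resolving the block weight along and normal to the plane and applying the Mohr–Coulomb strength on the joint:
N' = W cosα = 591·cos47.5° = 399.3 kN/m
Driving force T = W sinα = 591·sin47.5° = 435.7 kN/m
Resisting force R = c·L + N'·tanφ_j = 4·11.0 + 399.3·tan42.2° = 44.0 + 362.0 = 406.0 kN/m
FS = R / T = 406.0 / 435.7 = 0.932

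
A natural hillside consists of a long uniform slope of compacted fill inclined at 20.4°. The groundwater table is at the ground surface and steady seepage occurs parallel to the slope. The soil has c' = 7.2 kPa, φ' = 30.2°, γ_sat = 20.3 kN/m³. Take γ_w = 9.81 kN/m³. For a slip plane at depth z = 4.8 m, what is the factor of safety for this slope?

FS = 1.03

With seepage parallel to the slope and the water table at the surface, the effective normal stress on the slip plane uses the buoyant unit weight γ' = γ_sat − γ_w while the driving shear stress uses γ_sat:
FS = [c' + γ' z cos²β tanφ'] / [γ_sat z sinβ cosβ]
γ' = 20.3 − 9.81 = 10.49 kN/m³
Numerator = 7.2 + 10.49·4.8·cos²20.4°·tan30.2° = 7.2 + 10.49·4.8·0.8785·0.5820 = 32.945 kPa
Denominator = 20.3·4.8·sin20.4°·cos20.4° = 20.3·4.8·0.3486·0.9373 = 31.835 kPa
FS = 32.945 / 31.835 = 1.035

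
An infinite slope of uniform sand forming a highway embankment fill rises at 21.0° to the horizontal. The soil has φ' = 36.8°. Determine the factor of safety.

For a dry cohesionless infinite slope the factor of safety is FS = tanφ' / tanβ.
FS = tan36.8° / tan21.0° = 0.7481 / 0.3839 = 1.949

FS = 1.95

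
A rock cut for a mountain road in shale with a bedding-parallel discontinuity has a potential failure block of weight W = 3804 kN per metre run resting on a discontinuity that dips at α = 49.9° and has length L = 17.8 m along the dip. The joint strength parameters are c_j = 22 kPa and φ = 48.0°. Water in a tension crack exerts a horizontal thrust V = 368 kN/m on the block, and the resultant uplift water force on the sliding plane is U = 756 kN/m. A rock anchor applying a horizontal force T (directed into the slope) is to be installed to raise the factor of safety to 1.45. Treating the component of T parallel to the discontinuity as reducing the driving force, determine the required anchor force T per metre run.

T = 1459 kN/m

Resolving forces along and normal to the sliding plane, with the horizontal anchor force T adding T·sinα to the effective normal force and T·cosα acting up the plane against the driving force:
FS = [c_jL + (W cosα − U − V sinα + T sinα) tanφ] / [W sinα + V cosα − T cosα]
Without the anchor: N' = 1412.8 kN/m, driving T_d = 3146.8 kN/m, resisting R = 22·17.8 + 1412.8·tan48.0° = 1960.6 kN/m, FS = 0.62.
Setting FS = 1.45 and solving for T:
1.45·(3146.8 − T cos49.9°) = 1960.6 + T sin49.9°·tan48.0°
T·(sin49.9°·tan48.0° + 1.45·cos49.9°) = 1.45·3146.8 − 1960.6
T·(0.7649·1.1106 + 1.45·0.6441) = 4562.9 − 1960.6 = 2602.2
T·1.7835 = 2602.2
T = 1459.1 kN/m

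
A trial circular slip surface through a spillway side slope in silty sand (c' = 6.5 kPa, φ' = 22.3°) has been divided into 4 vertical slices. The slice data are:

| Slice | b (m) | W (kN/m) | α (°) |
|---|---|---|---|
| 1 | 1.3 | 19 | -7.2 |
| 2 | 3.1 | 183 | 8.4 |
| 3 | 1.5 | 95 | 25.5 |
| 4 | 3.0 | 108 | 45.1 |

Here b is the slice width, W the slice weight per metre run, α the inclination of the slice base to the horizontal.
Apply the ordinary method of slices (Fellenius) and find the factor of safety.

Ordinary method of slices: FS = Σ[c'·Δl_i + (W_i cosα_i)·tanφ'] / Σ W_i sinα_i, with Δl_i = b_i / cosα_i.
Slice 1: Δl = 1.3/cos(-7.2°) = 1.310 m; N'_1 = 19·cos(-7.2°) = 18.9; c'Δl = 8.52; W sinα = -2.4
Slice 2: Δl = 3.1/cos8.4° = 3.134 m; N'_2 = 183·cos8.4° = 181.0; c'Δl = 20.37; W sinα = 26.7
Slice 3: Δl = 1.5/cos25.5° = 1.662 m; N'_3 = 95·cos25.5° = 85.7; c'Δl = 10.80; W sinα = 40.9
Slice 4: Δl = 3.0/cos45.1° = 4.250 m; N'_4 = 108·cos45.1° = 76.2; c'Δl = 27.63; W sinα = 76.5
Σc'Δl = 67.3 kN/m; ΣN' = 361.9 kN/m; ΣW sinα = 141.8 kN/m
Resisting = 67.3 + 361.9·tan22.3° = 67.3 + 148.4 = 215.7 kN/m
FS = 215.7 / 141.8 = 1.522

FS = 1.52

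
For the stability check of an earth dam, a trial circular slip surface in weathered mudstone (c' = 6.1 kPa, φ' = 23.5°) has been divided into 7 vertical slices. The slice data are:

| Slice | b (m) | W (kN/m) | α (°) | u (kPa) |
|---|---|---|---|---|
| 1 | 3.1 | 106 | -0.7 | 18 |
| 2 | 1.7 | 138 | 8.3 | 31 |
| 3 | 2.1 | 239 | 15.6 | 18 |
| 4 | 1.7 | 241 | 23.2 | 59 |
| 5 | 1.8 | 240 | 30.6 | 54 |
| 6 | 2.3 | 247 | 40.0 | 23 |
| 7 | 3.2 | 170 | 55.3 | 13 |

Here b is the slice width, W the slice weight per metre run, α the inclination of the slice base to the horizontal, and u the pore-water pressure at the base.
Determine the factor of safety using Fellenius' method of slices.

Ordinary method of slices: FS = Σ[c'·Δl_i + (W_i cosα_i − u_i·Δl_i)·tanφ'] / Σ W_i sinα_i, with Δl_i = b_i / cosα_i.
Slice 1: Δl = 3.1/cos(-0.7°) = 3.100 m; N'_1 = 106·cos(-0.7°) − 18·3.100 = 50.2; c'Δl = 18.91; W sinα = -1.3
Slice 2: Δl = 1.7/cos8.3° = 1.718 m; N'_2 = 138·cos8.3° − 31·1.718 = 83.3; c'Δl = 10.48; W sinα = 19.9
Slice 3: Δl = 2.1/cos15.6° = 2.180 m; N'_3 = 239·cos15.6° − 18·2.180 = 191.0; c'Δl = 13.30; W sinα = 64.3
Slice 4: Δl = 1.7/cos23.2° = 1.850 m; N'_4 = 241·cos23.2° − 59·1.850 = 112.4; c'Δl = 11.28; W sinα = 94.9
Slice 5: Δl = 1.8/cos30.6° = 2.091 m; N'_5 = 240·cos30.6° − 54·2.091 = 93.7; c'Δl = 12.76; W sinα = 122.2
Slice 6: Δl = 2.3/cos40.0° = 3.002 m; N'_6 = 247·cos40.0° − 23·3.002 = 120.2; c'Δl = 18.31; W sinα = 158.8
Slice 7: Δl = 3.2/cos55.3° = 5.621 m; N'_7 = 170·cos55.3° − 13·5.621 = 23.7; c'Δl = 34.29; W sinα = 139.8
Σc'Δl = 119.3 kN/m; ΣN' = 674.3 kN/m; ΣW sinα = 598.5 kN/m
Resisting = 119.3 + 674.3·tan23.5° = 119.3 + 293.2 = 412.5 kN/m
FS = 412.5 / 598.5 = 0.689

FS = 0.69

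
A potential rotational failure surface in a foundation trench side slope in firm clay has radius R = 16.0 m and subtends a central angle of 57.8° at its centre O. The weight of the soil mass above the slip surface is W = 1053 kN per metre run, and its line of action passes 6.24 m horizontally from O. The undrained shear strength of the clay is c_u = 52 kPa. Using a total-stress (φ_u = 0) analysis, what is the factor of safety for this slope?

Taking moments about the centre O, the resisting moment is provided by the undrained shear strength acting along the arc:
Arc length L_a = R·θ = 16.0·(57.8°·π/180) = 16.0·1.0088 = 16.14 m
M_R = c_u·L_a·R = 52·16.14·16.0 = 13429.1 kN·m/m
M_D = W·d = 1053·6.24 = 6570.7 kN·m/m
FS = M_R / M_D = 13429.1 / 6570.7 = 2.044

FS = 2.04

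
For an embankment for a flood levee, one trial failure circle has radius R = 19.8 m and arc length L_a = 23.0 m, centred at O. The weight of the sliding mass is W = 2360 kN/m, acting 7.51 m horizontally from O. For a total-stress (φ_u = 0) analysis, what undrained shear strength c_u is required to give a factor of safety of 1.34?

FS = c_u·L_a·R / (W·d), so c_u = FS·W·d / (L_a·R).
c_u = 1.34·2360·7.51 / (23.00·19.8) = 23749.6 / 455.40 = 52.15 kPa

c_u = 52.2 kPa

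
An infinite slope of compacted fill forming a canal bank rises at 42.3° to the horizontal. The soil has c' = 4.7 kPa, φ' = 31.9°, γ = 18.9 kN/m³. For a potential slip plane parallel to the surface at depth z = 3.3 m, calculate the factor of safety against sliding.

For an infinite slope with a slip plane parallel to the surface (no pore pressure): FS = [c' + γz cos²β tanφ'] / [γz sinβ cosβ].
γz = 18.9·3.3 = 62.37 kN/m²
Numerator = 4.7 + 62.37·cos²42.3°·tan31.9° = 4.7 + 62.37·0.5471·0.6224 = 25.938 kPa
Denominator = 62.37·sin42.3°·cos42.3° = 62.37·0.6730·0.7396 = 31.047 kPa
FS = 25.938 / 31.047 = 0.835

FS = 0.84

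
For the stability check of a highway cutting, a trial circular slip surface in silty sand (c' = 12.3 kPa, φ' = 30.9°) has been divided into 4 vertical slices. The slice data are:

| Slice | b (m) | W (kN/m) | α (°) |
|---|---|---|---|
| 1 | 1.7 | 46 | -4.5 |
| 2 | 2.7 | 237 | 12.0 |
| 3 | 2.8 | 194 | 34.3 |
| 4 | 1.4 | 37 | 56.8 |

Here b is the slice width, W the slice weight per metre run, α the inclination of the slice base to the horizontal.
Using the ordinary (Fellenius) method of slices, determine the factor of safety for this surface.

FS = 2.16

Ordinary method of slices: FS = Σ[c'·Δl_i + (W_i cosα_i)·tanφ'] / Σ W_i sinα_i, with Δl_i = b_i / cosα_i.
Slice 1: Δl = 1.7/cos(-4.5°) = 1.705 m; N'_1 = 46·cos(-4.5°) = 45.9; c'Δl = 20.97; W sinα = -3.6
Slice 2: Δl = 2.7/cos12.0° = 2.760 m; N'_2 = 237·cos12.0° = 231.8; c'Δl = 33.95; W sinα = 49.3
Slice 3: Δl = 2.8/cos34.3° = 3.389 m; N'_3 = 194·cos34.3° = 160.3; c'Δl = 41.69; W sinα = 109.3
Slice 4: Δl = 1.4/cos56.8° = 2.557 m; N'_4 = 37·cos56.8° = 20.3; c'Δl = 31.45; W sinα = 31.0
Σc'Δl = 128.1 kN/m; ΣN' = 458.2 kN/m; ΣW sinα = 186.0 kN/m
Resisting = 128.1 + 458.2·tan30.9° = 128.1 + 274.2 = 402.3 kN/m
FS = 402.3 / 186.0 = 2.163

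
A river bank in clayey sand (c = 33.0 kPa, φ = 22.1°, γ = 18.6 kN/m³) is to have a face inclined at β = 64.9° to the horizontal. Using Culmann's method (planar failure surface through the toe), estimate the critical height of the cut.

H_c = 22.36 m

Culmann's analysis gives the critical failure plane at α_cr = (β + φ)/2 = (64.9 + 22.1)/2 = 43.5°, and the critical height
H_c = (4c/γ) · sinβ cosφ / [1 − cos(β − φ)]
    = (4·33.0/18.6) · sin64.9°·cos22.1° / [1 − cos(42.8°)]
    = 7.097 · 0.9056·0.9265 / [1 − 0.7337]
    = 7.097 · 0.8390 / 0.2663
    = 22.36 m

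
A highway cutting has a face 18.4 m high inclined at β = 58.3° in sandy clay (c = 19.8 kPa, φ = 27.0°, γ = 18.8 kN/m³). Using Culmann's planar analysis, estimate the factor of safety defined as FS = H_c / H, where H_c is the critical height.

FS = 1.19

H_c = (4c/γ) · sinβ cosφ / [1 − cos(β − φ)]
    = (4·19.8/18.8) · sin58.3°·cos27.0° / [1 − cos31.3°]
    = 4.213 · 0.7581 / 0.1455 = 21.94 m
FS = H_c / H = 21.94 / 18.4 = 1.193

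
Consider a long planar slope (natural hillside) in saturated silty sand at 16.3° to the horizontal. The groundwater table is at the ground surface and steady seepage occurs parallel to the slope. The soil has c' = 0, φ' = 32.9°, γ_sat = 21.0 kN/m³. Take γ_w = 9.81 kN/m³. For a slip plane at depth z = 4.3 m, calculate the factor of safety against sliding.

With seepage parallel to the slope and the water table at the surface, the effective normal stress on the slip plane uses the buoyant unit weight γ' = γ_sat − γ_w while the driving shear stress uses γ_sat:
FS = [c' + γ' z cos²β tanφ'] / [γ_sat z sinβ cosβ]
(For c' = 0 this reduces to FS = (γ'/γ_sat)·tanφ'/tanβ.)
γ' = 21.0 − 9.81 = 11.19 kN/m³
Numerator = 0.0 + 11.19·4.3·cos²16.3°·tan32.9° = 0.0 + 11.19·4.3·0.9212·0.6469 = 28.676 kPa
Denominator = 21.0·4.3·sin16.3°·cos16.3° = 21.0·4.3·0.2807·0.9598 = 24.326 kPa
FS = 28.676 / 24.326 = 1.179

FS = 1.18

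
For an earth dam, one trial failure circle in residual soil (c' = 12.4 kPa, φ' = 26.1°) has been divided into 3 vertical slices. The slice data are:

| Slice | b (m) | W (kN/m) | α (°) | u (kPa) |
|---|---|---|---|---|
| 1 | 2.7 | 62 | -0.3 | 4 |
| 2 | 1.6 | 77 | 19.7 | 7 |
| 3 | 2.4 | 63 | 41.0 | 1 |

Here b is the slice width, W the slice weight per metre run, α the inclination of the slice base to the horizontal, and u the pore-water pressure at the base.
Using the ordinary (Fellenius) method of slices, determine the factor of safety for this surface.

Ordinary method of slices: FS = Σ[c'·Δl_i + (W_i cosα_i − u_i·Δl_i)·tanφ'] / Σ W_i sinα_i, with Δl_i = b_i / cosα_i.
Slice 1: Δl = 2.7/cos(-0.3°) = 2.700 m; N'_1 = 62·cos(-0.3°) − 4·2.700 = 51.2; c'Δl = 33.48; W sinα = -0.3
Slice 2: Δl = 1.6/cos19.7° = 1.699 m; N'_2 = 77·cos19.7° − 7·1.699 = 60.6; c'Δl = 21.07; W sinα = 26.0
Slice 3: Δl = 2.4/cos41.0° = 3.180 m; N'_3 = 63·cos41.0° − 1·3.180 = 44.4; c'Δl = 39.43; W sinα = 41.3
Σc'Δl = 94.0 kN/m; ΣN' = 156.2 kN/m; ΣW sinα = 67.0 kN/m
Resisting = 94.0 + 156.2·tan26.1° = 94.0 + 76.5 = 170.5 kN/m
FS = 170.5 / 67.0 = 2.546

FS = 2.55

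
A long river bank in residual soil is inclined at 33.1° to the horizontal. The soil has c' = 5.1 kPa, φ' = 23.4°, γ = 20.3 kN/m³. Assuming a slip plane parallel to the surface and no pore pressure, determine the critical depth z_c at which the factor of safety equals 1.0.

Setting FS = 1.00 in FS = [c' + γz cos²β tanφ'] / [γz sinβ cosβ] and solving for z:
z = c' / [γ cosβ (FS·sinβ − cosβ·tanφ')]
  = 5.1 / [20.3·cos33.1°·(1.00·sin33.1° − cos33.1°·tan23.4°)]
  = 5.1 / [20.3·0.8377·(1.00·0.5461 − 0.8377·0.4327)]
  = 5.1 / 3.1221 = 1.634 m

z_c = 1.63 m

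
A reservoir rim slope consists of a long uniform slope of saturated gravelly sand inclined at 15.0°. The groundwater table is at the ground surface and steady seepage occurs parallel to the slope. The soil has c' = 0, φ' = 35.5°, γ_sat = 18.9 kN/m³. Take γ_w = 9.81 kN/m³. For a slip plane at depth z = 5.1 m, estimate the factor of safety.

With seepage parallel to the slope and the water table at the surface, the effective normal stress on the slip plane uses the buoyant unit weight γ' = γ_sat − γ_w while the driving shear stress uses γ_sat:
FS = [c' + γ' z cos²β tanφ'] / [γ_sat z sinβ cosβ]
(For c' = 0 this reduces to FS = (γ'/γ_sat)·tanφ'/tanβ.)
γ' = 18.9 − 9.81 = 9.09 kN/m³
Numerator = 0.0 + 9.09·5.1·cos²15.0°·tan35.5° = 0.0 + 9.09·5.1·0.9330·0.7133 = 30.852 kPa
Denominator = 18.9·5.1·sin15.0°·cos15.0° = 18.9·5.1·0.2588·0.9659 = 24.097 kPa
FS = 30.852 / 24.097 = 1.280

FS = 1.28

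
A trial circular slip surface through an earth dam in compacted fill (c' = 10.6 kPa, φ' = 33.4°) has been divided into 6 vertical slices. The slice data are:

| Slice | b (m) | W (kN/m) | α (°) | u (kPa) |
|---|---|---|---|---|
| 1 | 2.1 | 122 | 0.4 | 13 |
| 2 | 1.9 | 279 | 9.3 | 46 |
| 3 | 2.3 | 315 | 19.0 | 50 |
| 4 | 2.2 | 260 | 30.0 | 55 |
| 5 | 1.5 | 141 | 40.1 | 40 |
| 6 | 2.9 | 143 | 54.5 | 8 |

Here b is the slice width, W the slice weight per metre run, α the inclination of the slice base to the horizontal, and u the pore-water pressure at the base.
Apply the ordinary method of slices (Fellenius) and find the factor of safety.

Ordinary method of slices: FS = Σ[c'·Δl_i + (W_i cosα_i − u_i·Δl_i)·tanφ'] / Σ W_i sinα_i, with Δl_i = b_i / cosα_i.
Slice 1: Δl = 2.1/cos0.4° = 2.100 m; N'_1 = 122·cos0.4° − 13·2.100 = 94.7; c'Δl = 22.26; W sinα = 0.9
Slice 2: Δl = 1.9/cos9.3° = 1.925 m; N'_2 = 279·cos9.3° − 46·1.925 = 186.8; c'Δl = 20.41; W sinα = 45.1
Slice 3: Δl = 2.3/cos19.0° = 2.433 m; N'_3 = 315·cos19.0° − 50·2.433 = 176.2; c'Δl = 25.78; W sinα = 102.6
Slice 4: Δl = 2.2/cos30.0° = 2.540 m; N'_4 = 260·cos30.0° − 55·2.540 = 85.4; c'Δl = 26.93; W sinα = 130.0
Slice 5: Δl = 1.5/cos40.1° = 1.961 m; N'_5 = 141·cos40.1° − 40·1.961 = 29.4; c'Δl = 20.79; W sinα = 90.8
Slice 6: Δl = 2.9/cos54.5° = 4.994 m; N'_6 = 143·cos54.5° − 8·4.994 = 43.1; c'Δl = 52.94; W sinα = 116.4
Σc'Δl = 169.1 kN/m; ΣN' = 615.6 kN/m; ΣW sinα = 485.7 kN/m
Resisting = 169.1 + 615.6·tan33.4° = 169.1 + 405.9 = 575.0 kN/m
FS = 575.0 / 485.7 = 1.184

FS = 1.18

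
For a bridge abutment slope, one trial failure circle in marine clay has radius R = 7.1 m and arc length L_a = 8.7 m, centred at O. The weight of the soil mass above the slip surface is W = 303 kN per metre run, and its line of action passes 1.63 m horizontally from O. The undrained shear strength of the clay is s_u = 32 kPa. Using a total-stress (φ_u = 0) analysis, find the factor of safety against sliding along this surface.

FS = 4.00

Taking moments about the centre O, the resisting moment is provided by the undrained shear strength acting along the arc:
M_R = s_u·L_a·R = 32·8.70·7.1 = 1976.6 kN·m/m
M_D = W·d = 303·1.63 = 493.9 kN·m/m
FS = M_R / M_D = 1976.6 / 493.9 = 4.002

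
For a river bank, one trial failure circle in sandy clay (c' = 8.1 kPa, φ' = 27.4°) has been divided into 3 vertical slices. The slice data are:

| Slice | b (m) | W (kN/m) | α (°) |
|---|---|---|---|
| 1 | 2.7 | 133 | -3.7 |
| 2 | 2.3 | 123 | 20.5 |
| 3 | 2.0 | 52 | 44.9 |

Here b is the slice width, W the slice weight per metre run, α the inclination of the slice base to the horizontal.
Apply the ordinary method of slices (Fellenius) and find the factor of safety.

Ordinary method of slices: FS = Σ[c'·Δl_i + (W_i cosα_i)·tanφ'] / Σ W_i sinα_i, with Δl_i = b_i / cosα_i.
Slice 1: Δl = 2.7/cos(-3.7°) = 2.706 m; N'_1 = 133·cos(-3.7°) = 132.7; c'Δl = 21.92; W sinα = -8.6
Slice 2: Δl = 2.3/cos20.5° = 2.456 m; N'_2 = 123·cos20.5° = 115.2; c'Δl = 19.89; W sinα = 43.1
Slice 3: Δl = 2.0/cos44.9° = 2.824 m; N'_3 = 52·cos44.9° = 36.8; c'Δl = 22.87; W sinα = 36.7
Σc'Δl = 64.7 kN/m; ΣN' = 284.8 kN/m; ΣW sinα = 71.2 kN/m
Resisting = 64.7 + 284.8·tan27.4° = 64.7 + 147.6 = 212.3 kN/m
FS = 212.3 / 71.2 = 2.982

FS = 2.98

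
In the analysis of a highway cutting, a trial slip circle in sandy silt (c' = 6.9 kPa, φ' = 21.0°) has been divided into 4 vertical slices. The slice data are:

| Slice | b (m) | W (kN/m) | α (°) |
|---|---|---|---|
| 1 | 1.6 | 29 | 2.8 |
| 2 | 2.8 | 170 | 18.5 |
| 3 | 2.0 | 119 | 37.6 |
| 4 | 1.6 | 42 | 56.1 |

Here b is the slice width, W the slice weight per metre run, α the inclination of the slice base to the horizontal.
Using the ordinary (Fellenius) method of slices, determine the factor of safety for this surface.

FS = 1.15

Ordinary method of slices: FS = Σ[c'·Δl_i + (W_i cosα_i)·tanφ'] / Σ W_i sinα_i, with Δl_i = b_i / cosα_i.
Slice 1: Δl = 1.6/cos2.8° = 1.602 m; N'_1 = 29·cos2.8° = 29.0; c'Δl = 11.05; W sinα = 1.4
Slice 2: Δl = 2.8/cos18.5° = 2.953 m; N'_2 = 170·cos18.5° = 161.2; c'Δl = 20.37; W sinα = 53.9
Slice 3: Δl = 2.0/cos37.6° = 2.524 m; N'_3 = 119·cos37.6° = 94.3; c'Δl = 17.42; W sinα = 72.6
Slice 4: Δl = 1.6/cos56.1° = 2.869 m; N'_4 = 42·cos56.1° = 23.4; c'Δl = 19.79; W sinα = 34.9
Σc'Δl = 68.6 kN/m; ΣN' = 307.9 kN/m; ΣW sinα = 162.8 kN/m
Resisting = 68.6 + 307.9·tan21.0° = 68.6 + 118.2 = 186.8 kN/m
FS = 186.8 / 162.8 = 1.147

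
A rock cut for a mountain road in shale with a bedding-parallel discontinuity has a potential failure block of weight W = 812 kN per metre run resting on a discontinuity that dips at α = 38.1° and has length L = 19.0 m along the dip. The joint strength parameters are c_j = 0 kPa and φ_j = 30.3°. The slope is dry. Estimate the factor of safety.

FS = 0.75

Resolving the block weight along and normal to the plane and applying the Mohr–Coulomb strength on the joint:
N' = W cosα = 812·cos38.1° = 639.0 kN/m
Driving force T = W sinα = 812·sin38.1° = 501.0 kN/m
Resisting force R = c_j·L + N'·tanφ_j = 0·19.0 + 639.0·tan30.3° = 0.0 + 373.4 = 373.4 kN/m
FS = R / T = 373.4 / 501.0 = 0.745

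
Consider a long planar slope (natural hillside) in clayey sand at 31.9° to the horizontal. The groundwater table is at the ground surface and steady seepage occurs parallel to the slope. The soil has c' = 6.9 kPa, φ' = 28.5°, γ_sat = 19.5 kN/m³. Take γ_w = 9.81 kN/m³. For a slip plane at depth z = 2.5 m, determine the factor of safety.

With seepage parallel to the slope and the water table at the surface, the effective normal stress on the slip plane uses the buoyant unit weight γ' = γ_sat − γ_w while the driving shear stress uses γ_sat:
FS = [c' + γ' z cos²β tanφ'] / [γ_sat z sinβ cosβ]
γ' = 19.5 − 9.81 = 9.69 kN/m³
Numerator = 6.9 + 9.69·2.5·cos²31.9°·tan28.5° = 6.9 + 9.69·2.5·0.7208·0.5430 = 16.380 kPa
Denominator = 19.5·2.5·sin31.9°·cos31.9° = 19.5·2.5·0.5284·0.8490 = 21.871 kPa
FS = 16.380 / 21.871 = 0.749

FS = 0.75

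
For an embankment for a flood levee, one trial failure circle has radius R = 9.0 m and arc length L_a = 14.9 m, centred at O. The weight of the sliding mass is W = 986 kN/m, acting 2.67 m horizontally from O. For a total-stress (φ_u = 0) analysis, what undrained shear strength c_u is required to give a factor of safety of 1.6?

FS = c_u·L_a·R / (W·d), so c_u = FS·W·d / (L_a·R).
c_u = 1.6·986·2.67 / (14.90·9.0) = 4212.2 / 134.10 = 31.41 kPa

c_u = 31.4 kPa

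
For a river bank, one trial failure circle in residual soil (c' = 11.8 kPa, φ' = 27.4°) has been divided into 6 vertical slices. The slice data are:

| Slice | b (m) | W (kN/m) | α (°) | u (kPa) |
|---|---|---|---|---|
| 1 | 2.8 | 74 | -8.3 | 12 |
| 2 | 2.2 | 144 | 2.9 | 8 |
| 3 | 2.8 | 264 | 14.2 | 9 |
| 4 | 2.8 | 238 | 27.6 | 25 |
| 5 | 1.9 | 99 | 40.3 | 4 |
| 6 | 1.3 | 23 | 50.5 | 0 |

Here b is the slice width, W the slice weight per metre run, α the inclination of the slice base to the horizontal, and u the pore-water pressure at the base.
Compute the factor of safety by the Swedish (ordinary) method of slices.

Ordinary method of slices: FS = Σ[c'·Δl_i + (W_i cosα_i − u_i·Δl_i)·tanφ'] / Σ W_i sinα_i, with Δl_i = b_i / cosα_i.
Slice 1: Δl = 2.8/cos(-8.3°) = 2.830 m; N'_1 = 74·cos(-8.3°) − 12·2.830 = 39.3; c'Δl = 33.39; W sinα = -10.7
Slice 2: Δl = 2.2/cos2.9° = 2.203 m; N'_2 = 144·cos2.9° − 8·2.203 = 126.2; c'Δl = 25.99; W sinα = 7.3
Slice 3: Δl = 2.8/cos14.2° = 2.888 m; N'_3 = 264·cos14.2° − 9·2.888 = 229.9; c'Δl = 34.08; W sinα = 64.8
Slice 4: Δl = 2.8/cos27.6° = 3.160 m; N'_4 = 238·cos27.6° − 25·3.160 = 131.9; c'Δl = 37.28; W sinα = 110.3
Slice 5: Δl = 1.9/cos40.3° = 2.491 m; N'_5 = 99·cos40.3° − 4·2.491 = 65.5; c'Δl = 29.40; W sinα = 64.0
Slice 6: Δl = 1.3/cos50.5° = 2.044 m; N'_6 = 23·cos50.5° − 0·2.044 = 14.6; c'Δl = 24.12; W sinα = 17.7
Σc'Δl = 184.3 kN/m; ΣN' = 607.5 kN/m; ΣW sinα = 253.4 kN/m
Resisting = 184.3 + 607.5·tan27.4° = 184.3 + 314.9 = 499.2 kN/m
FS = 499.2 / 253.4 = 1.970

FS = 1.97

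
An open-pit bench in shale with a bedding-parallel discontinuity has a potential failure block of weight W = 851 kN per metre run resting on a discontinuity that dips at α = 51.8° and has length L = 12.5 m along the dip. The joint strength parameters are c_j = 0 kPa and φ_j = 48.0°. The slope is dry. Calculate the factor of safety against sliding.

FS = 0.87

Resolving the block weight along and normal to the plane and applying the Mohr–Coulomb strength on the joint:
N' = W cosα = 851·cos51.8° = 526.3 kN/m
Driving force T = W sinα = 851·sin51.8° = 668.8 kN/m
Resisting force R = c_j·L + N'·tanφ_j = 0·12.5 + 526.3·tan48.0° = 0.0 + 584.5 = 584.5 kN/m
FS = R / T = 584.5 / 668.8 = 0.874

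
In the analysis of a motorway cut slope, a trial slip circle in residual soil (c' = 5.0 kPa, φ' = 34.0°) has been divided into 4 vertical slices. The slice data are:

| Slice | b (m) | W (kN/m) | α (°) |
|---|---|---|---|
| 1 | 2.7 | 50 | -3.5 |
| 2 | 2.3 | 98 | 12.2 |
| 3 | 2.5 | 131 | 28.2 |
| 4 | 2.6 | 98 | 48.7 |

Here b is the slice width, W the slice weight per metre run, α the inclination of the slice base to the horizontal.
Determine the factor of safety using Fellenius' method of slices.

Ordinary method of slices: FS = Σ[c'·Δl_i + (W_i cosα_i)·tanφ'] / Σ W_i sinα_i, with Δl_i = b_i / cosα_i.
Slice 1: Δl = 2.7/cos(-3.5°) = 2.705 m; N'_1 = 50·cos(-3.5°) = 49.9; c'Δl = 13.53; W sinα = -3.1
Slice 2: Δl = 2.3/cos12.2° = 2.353 m; N'_2 = 98·cos12.2° = 95.8; c'Δl = 11.77; W sinα = 20.7
Slice 3: Δl = 2.5/cos28.2° = 2.837 m; N'_3 = 131·cos28.2° = 115.5; c'Δl = 14.18; W sinα = 61.9
Slice 4: Δl = 2.6/cos48.7° = 3.939 m; N'_4 = 98·cos48.7° = 64.7; c'Δl = 19.70; W sinα = 73.6
Σc'Δl = 59.2 kN/m; ΣN' = 325.8 kN/m; ΣW sinα = 153.2 kN/m
Resisting = 59.2 + 325.8·tan34.0° = 59.2 + 219.8 = 278.9 kN/m
FS = 278.9 / 153.2 = 1.821

FS = 1.82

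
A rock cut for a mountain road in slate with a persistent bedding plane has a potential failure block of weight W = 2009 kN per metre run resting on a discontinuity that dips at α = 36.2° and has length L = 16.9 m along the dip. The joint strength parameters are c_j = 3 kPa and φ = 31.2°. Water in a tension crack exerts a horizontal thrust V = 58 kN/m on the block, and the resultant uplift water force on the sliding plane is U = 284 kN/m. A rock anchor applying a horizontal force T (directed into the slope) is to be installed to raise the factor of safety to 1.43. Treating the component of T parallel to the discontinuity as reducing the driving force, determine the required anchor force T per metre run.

T = 611 kN/m

Resolving forces along and normal to the sliding plane, with the horizontal anchor force T adding T·sinα to the effective normal force and T·cosα acting up the plane against the driving force:
FS = [c_jL + (W cosα − U − V sinα + T sinα) tanφ] / [W sinα + V cosα − T cosα]
Without the anchor: N' = 1302.9 kN/m, driving T_d = 1233.3 kN/m, resisting R = 3·16.9 + 1302.9·tan31.2° = 839.8 kN/m, FS = 0.68.
Setting FS = 1.43 and solving for T:
1.43·(1233.3 − T cos36.2°) = 839.8 + T sin36.2°·tan31.2°
T·(sin36.2°·tan31.2° + 1.43·cos36.2°) = 1.43·1233.3 − 839.8
T·(0.5906·0.6056 + 1.43·0.8070) = 1763.7 − 839.8 = 923.9
T·1.5116 = 923.9
T = 611.2 kN/m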